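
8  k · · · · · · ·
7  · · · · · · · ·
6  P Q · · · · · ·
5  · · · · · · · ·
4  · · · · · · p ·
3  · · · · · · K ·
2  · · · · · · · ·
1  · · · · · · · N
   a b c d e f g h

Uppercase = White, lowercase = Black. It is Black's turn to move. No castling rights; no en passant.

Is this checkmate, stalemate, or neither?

stalemate

Black to move; black king on a8.
In check: no.
King squares — a7: attacked by Qb6; b7: attacked by Pa6; b8: attacked by Qb6.
Legal moves for Black: none.
Not in check and no legal moves → stalemate.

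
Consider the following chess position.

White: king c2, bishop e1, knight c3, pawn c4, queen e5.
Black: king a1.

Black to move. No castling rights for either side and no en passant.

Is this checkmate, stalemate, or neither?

Black to move; black king on a1.
In check: no.
King squares — b1: attacked by Kc2; a2: attacked by Nc3; b2: attacked by Kc2.
Legal moves for Black: none.
Not in check and no legal moves → stalemate.

stalemate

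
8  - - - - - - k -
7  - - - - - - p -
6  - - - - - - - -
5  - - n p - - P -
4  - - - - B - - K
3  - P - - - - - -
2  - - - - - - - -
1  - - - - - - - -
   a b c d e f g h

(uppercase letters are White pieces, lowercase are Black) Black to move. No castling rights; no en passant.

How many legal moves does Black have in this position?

Black to move; king on g8.
In check: no.
Legal moves: Kh8, Kf8, Kf7, Nd7, Nb7, Ne6, Na6, Nxe4, Na4, Nd3, Nxb3, dxe4, g6, d4.
Count: 14.

14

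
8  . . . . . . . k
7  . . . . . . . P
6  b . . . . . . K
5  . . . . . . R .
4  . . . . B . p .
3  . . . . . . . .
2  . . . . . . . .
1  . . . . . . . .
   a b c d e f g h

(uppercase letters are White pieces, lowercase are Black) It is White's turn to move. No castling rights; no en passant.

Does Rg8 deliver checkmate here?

yes

After Rg8: black king on h8; in check: yes, from the white rook on g8.
King squares — g7: attacked by Kh6; h7: attacked by Be4; g8: attacked by Ph7.
Black has no legal moves → checkmate.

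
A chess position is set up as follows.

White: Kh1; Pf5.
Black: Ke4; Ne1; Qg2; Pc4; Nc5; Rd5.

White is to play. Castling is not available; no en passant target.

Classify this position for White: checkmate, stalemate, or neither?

White to move; white king on h1.
In check: yes, from the black queen on g2.
King squares — g1: attacked by Qg2; g2: attacked by Ne1; h2: attacked by Qg2.
Legal moves for White: none.
In check with no legal moves → checkmate.

checkmate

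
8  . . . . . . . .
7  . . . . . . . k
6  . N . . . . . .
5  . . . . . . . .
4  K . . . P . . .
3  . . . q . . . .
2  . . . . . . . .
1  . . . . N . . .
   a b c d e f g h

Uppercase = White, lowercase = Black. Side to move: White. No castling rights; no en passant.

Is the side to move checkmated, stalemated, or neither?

neither

White to move; white king on a4.
In check: no.
Legal moves for White: Nc8, Na8, Nd7, Nd5, Nc4, Ka5, Kb4, Nf3, Nxd3, Ng2, Nc2, e5.
White has 12 legal moves and is not in check → neither.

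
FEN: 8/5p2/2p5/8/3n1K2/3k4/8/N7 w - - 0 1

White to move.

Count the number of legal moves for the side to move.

White to move; king on f4.
In check: no.
Legal moves: Kg5, Ke5, Kg4, Kg3, Nb3, Nc2.
Count: 6.

6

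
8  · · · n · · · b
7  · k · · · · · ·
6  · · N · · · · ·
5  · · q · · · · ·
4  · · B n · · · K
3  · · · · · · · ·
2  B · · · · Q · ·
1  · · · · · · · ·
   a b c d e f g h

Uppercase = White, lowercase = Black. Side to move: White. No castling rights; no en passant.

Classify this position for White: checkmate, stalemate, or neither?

White to move; white king on h4.
In check: no.
Legal moves for White include: Nxd8+, Nb8, Ne7, Na7, Ne5, Na5+, Nxd4, Nb4, Kg4, Kh3, Kg3, Bg8, Bf7, Be6, Ba6+, Bd5, Bb5, Bd3, ... (list truncated; more exist).
White has legal moves and is not in check → neither.

neither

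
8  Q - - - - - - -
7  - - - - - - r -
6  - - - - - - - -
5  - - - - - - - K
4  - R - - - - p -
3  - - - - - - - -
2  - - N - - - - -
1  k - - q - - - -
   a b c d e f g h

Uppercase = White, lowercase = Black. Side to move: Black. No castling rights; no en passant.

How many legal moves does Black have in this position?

0

Black to move; king on a1.
In check: yes, from the white knight on c2 and the white queen on a8.
Legal moves: none.
Count: 0.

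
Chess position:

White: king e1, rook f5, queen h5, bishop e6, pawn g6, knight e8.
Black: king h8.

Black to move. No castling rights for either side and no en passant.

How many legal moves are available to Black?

Black to move; king on h8.
In check: yes, from the white queen on h5.
Legal moves: none.
Count: 0.

0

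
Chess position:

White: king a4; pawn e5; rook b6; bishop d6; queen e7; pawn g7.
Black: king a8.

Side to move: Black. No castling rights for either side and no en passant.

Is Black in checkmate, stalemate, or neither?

stalemate

Black to move; black king on a8.
In check: no.
King squares — a7: attacked by Qe7; b7: attacked by Rb6; b8: attacked by Rb6.
Legal moves for Black: none.
Not in check and no legal moves → stalemate.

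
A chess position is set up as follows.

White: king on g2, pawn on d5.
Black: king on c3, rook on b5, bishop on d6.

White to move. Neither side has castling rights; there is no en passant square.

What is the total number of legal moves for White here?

White to move; king on g2.
In check: no.
Legal moves: Kh3, Kf3, Kf2, Kh1, Kg1, Kf1.
Count: 6.

6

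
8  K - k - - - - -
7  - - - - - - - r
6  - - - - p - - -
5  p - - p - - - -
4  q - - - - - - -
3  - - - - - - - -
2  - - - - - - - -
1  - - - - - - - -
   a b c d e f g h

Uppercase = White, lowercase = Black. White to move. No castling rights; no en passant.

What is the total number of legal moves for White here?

White to move; king on a8.
In check: no.
Legal moves: none.
Count: 0.

0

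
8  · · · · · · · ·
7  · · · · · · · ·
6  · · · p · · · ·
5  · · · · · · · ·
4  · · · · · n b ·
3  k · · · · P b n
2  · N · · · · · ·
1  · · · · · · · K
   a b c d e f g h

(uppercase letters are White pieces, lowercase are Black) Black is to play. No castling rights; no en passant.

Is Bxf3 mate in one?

yes

After Bxf3: white king on h1; in check: yes, from the black bishop on f3.
King squares — g1: attacked by Nh3; g2: attacked by Bf3; h2: attacked by Bg3.
White has no legal moves → checkmate.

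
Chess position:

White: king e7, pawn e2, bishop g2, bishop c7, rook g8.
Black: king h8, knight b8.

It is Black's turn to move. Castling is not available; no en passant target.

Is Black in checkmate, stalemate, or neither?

neither

Black to move; black king on h8.
In check: yes, from the white rook on g8.
Legal moves for Black: Kxg8, Kh7.
Black is in check but has 2 legal moves → neither.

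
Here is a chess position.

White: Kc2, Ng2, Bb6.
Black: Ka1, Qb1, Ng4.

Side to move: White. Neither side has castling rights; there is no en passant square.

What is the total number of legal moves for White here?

2

White to move; king on c2.
In check: yes, from the black queen on b1.
Legal moves: Kc3, Kd2.
Count: 2.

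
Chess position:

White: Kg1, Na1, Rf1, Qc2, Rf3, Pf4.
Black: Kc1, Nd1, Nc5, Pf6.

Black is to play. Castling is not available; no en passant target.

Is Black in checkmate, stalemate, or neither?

Black to move; black king on c1.
In check: yes, from the white queen on c2.
King squares — b1: attacked by Qc2; d1: own knight; b2: attacked by Qc2; c2: attacked by Na1; d2: attacked by Qc2.
Legal moves for Black: none.
In check with no legal moves → checkmate.

checkmate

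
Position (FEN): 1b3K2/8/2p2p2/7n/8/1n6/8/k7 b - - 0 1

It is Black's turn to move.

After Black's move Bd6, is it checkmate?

After Bd6: white king on f8; in check: yes, from the black bishop on d6.
White has 3 legal replies: Kg8, Ke8, Kf7.
In check but a legal move exists → not checkmate.

no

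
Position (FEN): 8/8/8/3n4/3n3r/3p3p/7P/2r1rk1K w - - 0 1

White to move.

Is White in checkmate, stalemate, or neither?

White to move; white king on h1.
In check: no.
King squares — g1: attacked by Kf1; g2: attacked by Kf1; h2: own pawn.
Legal moves for White: none.
Not in check and no legal moves → stalemate.

stalemate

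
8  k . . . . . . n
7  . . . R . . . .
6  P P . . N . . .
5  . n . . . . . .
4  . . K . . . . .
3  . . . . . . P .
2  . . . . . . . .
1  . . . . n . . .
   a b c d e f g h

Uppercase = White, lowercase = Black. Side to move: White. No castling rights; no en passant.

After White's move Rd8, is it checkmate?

yes

After Rd8: black king on a8; in check: yes, from the white rook on d8.
King squares — a7: attacked by Pb6; b7: attacked by Pa6; b8: attacked by Rd8.
Black has no legal moves → checkmate.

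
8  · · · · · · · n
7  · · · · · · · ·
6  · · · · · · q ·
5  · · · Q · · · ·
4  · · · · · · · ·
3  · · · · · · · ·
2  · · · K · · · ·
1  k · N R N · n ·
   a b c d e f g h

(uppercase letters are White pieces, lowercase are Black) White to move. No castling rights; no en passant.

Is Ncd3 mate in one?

yes

After Ncd3: black king on a1; in check: yes, from the white rook on d1.
King squares — b1: attacked by Rd1; a2: attacked by Qd5; b2: attacked by Nd3.
Black has no legal moves → checkmate.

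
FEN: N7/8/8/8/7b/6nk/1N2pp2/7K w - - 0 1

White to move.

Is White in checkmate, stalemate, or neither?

checkmate

White to move; white king on h1.
In check: yes, from the black knight on g3.
King squares — g1: attacked by Pf2; g2: attacked by Kh3; h2: attacked by Kh3.
Legal moves for White: none.
In check with no legal moves → checkmate.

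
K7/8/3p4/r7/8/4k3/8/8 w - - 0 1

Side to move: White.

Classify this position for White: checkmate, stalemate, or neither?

White to move; white king on a8.
In check: yes, from the black rook on a5.
Legal moves for White: Kb8, Kb7.
White is in check but has 2 legal moves → neither.

neither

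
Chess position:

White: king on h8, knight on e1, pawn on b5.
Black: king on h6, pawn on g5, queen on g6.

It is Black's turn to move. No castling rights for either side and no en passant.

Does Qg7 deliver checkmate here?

yes

After Qg7: white king on h8; in check: yes, from the black queen on g7.
King squares — g7: attacked by Kh6; h7: attacked by Kh6; g8: attacked by Qg7.
White has no legal moves → checkmate.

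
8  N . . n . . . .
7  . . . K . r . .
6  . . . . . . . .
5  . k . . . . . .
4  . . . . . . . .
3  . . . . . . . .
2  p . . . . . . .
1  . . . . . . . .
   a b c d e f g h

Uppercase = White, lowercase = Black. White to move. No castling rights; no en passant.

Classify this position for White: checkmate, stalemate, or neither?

neither

White to move; white king on d7.
In check: yes, from the black rook on f7.
Legal moves for White: Ke8, Kxd8, Kc8, Kd6.
White is in check but has 4 legal moves → neither.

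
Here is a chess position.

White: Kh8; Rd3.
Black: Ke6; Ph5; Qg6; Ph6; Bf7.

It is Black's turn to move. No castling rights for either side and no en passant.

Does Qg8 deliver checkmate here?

After Qg8: white king on h8; in check: yes, from the black queen on g8.
King squares — g7: attacked by Qg8; h7: attacked by Qg8; g8: attacked by Bf7.
White has no legal moves → checkmate.

yes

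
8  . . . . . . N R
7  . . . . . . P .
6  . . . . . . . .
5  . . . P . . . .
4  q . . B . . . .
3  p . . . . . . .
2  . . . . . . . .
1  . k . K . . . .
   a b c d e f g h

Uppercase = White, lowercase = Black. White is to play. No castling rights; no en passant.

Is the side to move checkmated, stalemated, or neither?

White to move; white king on d1.
In check: yes, from the black queen on a4.
Legal moves for White: Ke2, Kd2, Ke1.
White is in check but has 3 legal moves → neither.

neither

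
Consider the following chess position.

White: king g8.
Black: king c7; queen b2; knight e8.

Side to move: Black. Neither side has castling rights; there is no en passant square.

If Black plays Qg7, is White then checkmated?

yes

After Qg7: white king on g8; in check: yes, from the black queen on g7.
King squares — f7: attacked by Qg7; g7: attacked by Ne8; h7: attacked by Qg7; f8: attacked by Qg7; h8: attacked by Qg7.
White has no legal moves → checkmate.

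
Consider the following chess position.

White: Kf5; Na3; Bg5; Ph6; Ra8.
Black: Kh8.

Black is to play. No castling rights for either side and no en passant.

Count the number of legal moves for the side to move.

Black to move; king on h8.
In check: yes, from the white rook on a8.
Legal moves: Kh7.
Count: 1.

1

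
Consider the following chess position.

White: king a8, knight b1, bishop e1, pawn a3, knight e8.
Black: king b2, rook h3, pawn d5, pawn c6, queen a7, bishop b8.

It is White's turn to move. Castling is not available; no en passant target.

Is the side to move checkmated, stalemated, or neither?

White to move; white king on a8.
In check: yes, from the black queen on a7.
King squares — a7: attacked by Bb8; b7: attacked by Qa7; b8: attacked by Qa7.
Legal moves for White: none.
In check with no legal moves → checkmate.

checkmate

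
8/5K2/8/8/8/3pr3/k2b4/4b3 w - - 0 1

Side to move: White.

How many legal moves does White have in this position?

5

White to move; king on f7.
In check: no.
Legal moves: Kg8, Kf8, Kg7, Kg6, Kf6.
Count: 5.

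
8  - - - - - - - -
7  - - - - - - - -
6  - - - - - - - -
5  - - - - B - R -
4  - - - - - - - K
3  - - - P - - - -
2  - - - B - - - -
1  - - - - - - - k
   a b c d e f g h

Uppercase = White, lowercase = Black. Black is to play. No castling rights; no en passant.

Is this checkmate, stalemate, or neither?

Black to move; black king on h1.
In check: no.
King squares — g1: attacked by Rg5; g2: attacked by Rg5; h2: attacked by Be5.
Legal moves for Black: none.
Not in check and no legal moves → stalemate.

stalemate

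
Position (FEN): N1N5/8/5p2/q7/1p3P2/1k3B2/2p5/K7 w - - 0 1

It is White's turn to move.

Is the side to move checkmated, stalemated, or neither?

White to move; white king on a1.
In check: yes, from the black queen on a5.
King squares — b1: attacked by Pc2; a2: attacked by Kb3; b2: attacked by Kb3.
Legal moves for White: none.
In check with no legal moves → checkmate.

checkmate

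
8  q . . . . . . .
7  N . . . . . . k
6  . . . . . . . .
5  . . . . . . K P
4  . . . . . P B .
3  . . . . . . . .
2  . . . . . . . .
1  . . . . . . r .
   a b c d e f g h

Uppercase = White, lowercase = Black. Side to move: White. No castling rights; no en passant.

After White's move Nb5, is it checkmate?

After Nb5: black king on h7; in check: no.
Black is not in check, so this cannot be checkmate.

no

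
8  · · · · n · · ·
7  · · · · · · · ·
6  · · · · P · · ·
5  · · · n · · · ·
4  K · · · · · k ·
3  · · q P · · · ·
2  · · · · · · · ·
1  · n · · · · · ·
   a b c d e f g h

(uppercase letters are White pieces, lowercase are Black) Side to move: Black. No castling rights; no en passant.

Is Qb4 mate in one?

After Qb4: white king on a4; in check: yes, from the black queen on b4.
King squares — a3: attacked by Nb1; b3: attacked by Qb4; b4: attacked by Nd5; a5: attacked by Qb4; b5: attacked by Qb4.
White has no legal moves → checkmate.

yes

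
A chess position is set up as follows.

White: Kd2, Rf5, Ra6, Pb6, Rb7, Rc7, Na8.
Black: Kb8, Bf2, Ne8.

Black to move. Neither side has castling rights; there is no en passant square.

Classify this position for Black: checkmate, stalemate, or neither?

checkmate

Black to move; black king on b8.
In check: yes, from the white rook on b7.
King squares — a7: attacked by Ra6; b7: attacked by Rc7; c7: attacked by Pb6; a8: attacked by Ra6; c8: attacked by Rc7.
Legal moves for Black: none.
In check with no legal moves → checkmate.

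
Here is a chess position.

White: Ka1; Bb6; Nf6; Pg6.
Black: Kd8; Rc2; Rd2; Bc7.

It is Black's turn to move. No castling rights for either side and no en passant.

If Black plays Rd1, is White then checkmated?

yes

After Rd1: white king on a1; in check: yes, from the black rook on d1.
King squares — b1: attacked by Rd1; a2: attacked by Rc2; b2: attacked by Rc2.
White has no legal moves → checkmate.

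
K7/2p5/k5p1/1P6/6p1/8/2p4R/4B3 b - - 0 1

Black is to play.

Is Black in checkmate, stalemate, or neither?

neither

Black to move; black king on a6.
In check: yes, from the white pawn on b5.
King squares — a5: attacked by Be1; b5: available; b6: available; a7: attacked by Ka8; b7: attacked by Ka8.
Legal moves for Black: Kb6, Kxb5.
Black is in check but has 2 legal moves → neither.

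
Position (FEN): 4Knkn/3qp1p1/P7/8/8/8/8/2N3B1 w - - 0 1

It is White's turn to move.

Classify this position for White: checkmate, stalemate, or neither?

checkmate

White to move; white king on e8.
In check: yes, from the black queen on d7.
King squares — d7: attacked by Nf8; e7: attacked by Qd7; f7: attacked by Kg8; d8: attacked by Qd7; f8: attacked by Kg8.
Legal moves for White: none.
In check with no legal moves → checkmate.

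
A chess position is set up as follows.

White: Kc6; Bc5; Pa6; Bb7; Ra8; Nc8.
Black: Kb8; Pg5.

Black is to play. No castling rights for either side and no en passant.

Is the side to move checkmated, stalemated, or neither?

Black to move; black king on b8.
In check: yes, from the white rook on a8.
King squares — a7: attacked by Bc5; b7: attacked by Pa6; c7: attacked by Kc6; a8: attacked by Bb7; c8: attacked by Bb7.
Legal moves for Black: none.
In check with no legal moves → checkmate.

checkmate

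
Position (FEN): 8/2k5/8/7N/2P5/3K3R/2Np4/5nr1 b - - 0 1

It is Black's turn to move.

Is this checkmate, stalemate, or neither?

Black to move; black king on c7.
In check: no.
Legal moves for Black include: Kd8, Kc8, Kb8, Kd7, Kb7, Kd6, Kc6, Kb6, Rg8, Rg7, Rg6, Rg5, Rg4, Rg3+, Rg2, Rh1, Ng3, Ne3, ... (list truncated; more exist).
Black has legal moves and is not in check → neither.

neither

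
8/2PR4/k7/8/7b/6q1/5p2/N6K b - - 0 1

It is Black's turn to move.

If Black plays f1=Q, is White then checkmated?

After f1=Q: white king on h1; in check: yes, from the black queen on f1.
King squares — g1: attacked by Qf1; g2: attacked by Qf1; h2: attacked by Qg3.
White has no legal moves → checkmate.

yes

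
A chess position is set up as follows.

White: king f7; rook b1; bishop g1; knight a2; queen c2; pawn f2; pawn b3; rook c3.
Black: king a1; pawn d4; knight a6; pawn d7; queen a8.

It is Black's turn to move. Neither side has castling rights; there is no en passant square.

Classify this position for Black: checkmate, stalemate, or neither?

checkmate

Black to move; black king on a1.
In check: yes, from the white rook on b1.
King squares — b1: attacked by Qc2; a2: attacked by Qc2; b2: attacked by Rb1.
Legal moves for Black: none.
In check with no legal moves → checkmate.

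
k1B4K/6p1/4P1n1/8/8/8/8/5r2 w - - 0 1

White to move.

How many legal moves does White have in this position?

3

White to move; king on h8.
In check: yes, from the black knight on g6.
Legal moves: Kg8, Kh7, Kxg7.
Count: 3.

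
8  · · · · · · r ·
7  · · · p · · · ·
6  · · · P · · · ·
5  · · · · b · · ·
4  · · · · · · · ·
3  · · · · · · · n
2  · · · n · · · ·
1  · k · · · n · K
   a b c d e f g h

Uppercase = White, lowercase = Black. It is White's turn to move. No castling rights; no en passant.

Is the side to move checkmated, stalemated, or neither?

stalemate

White to move; white king on h1.
In check: no.
King squares — g1: attacked by Nh3; g2: attacked by Rg8; h2: attacked by Nf1.
Legal moves for White: none.
Not in check and no legal moves → stalemate.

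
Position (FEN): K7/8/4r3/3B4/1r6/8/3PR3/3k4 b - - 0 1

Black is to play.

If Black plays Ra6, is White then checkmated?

yes

After Ra6: white king on a8; in check: yes, from the black rook on a6.
King squares — a7: attacked by Ra6; b7: attacked by Rb4; b8: attacked by Rb4.
White has no legal moves → checkmate.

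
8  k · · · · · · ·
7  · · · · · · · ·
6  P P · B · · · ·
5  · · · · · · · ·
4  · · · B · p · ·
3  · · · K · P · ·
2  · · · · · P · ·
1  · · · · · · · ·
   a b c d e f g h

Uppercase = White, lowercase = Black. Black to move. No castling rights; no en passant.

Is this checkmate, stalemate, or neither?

stalemate

Black to move; black king on a8.
In check: no.
King squares — a7: attacked by Pb6; b7: attacked by Pa6; b8: attacked by Bd6.
Legal moves for Black: none.
Not in check and no legal moves → stalemate.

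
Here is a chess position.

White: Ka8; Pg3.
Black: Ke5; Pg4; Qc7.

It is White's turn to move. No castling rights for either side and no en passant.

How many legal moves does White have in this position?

0

White to move; king on a8.
In check: no.
Legal moves: none.
Count: 0.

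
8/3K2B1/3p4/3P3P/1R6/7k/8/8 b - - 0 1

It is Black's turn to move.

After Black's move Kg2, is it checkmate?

no

After Kg2: white king on d7; in check: no.
White is not in check, so this cannot be checkmate.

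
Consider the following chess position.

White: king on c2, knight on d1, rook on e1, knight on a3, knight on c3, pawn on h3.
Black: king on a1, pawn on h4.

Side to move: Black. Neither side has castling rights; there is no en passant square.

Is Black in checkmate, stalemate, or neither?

Black to move; black king on a1.
In check: no.
King squares — b1: attacked by Kc2; a2: attacked by Nc3; b2: attacked by Nd1.
Legal moves for Black: none.
Not in check and no legal moves → stalemate.

stalemate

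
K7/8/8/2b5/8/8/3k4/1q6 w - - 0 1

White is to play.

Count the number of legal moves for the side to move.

White to move; king on a8.
In check: no.
Legal moves: none.
Count: 0.

0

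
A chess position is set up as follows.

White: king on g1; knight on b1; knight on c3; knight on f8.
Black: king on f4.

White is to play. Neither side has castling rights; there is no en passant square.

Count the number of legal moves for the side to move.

White to move; king on g1.
In check: no.
Legal moves: Nh7, Nd7, Ng6+, Ne6+, Nd5+, Nb5, Ne4, Na4, Ne2+, Na2, Nd1, Kh2, Kg2, Kf2, Kh1, Kf1, Na3, Nd2.
Count: 18.

18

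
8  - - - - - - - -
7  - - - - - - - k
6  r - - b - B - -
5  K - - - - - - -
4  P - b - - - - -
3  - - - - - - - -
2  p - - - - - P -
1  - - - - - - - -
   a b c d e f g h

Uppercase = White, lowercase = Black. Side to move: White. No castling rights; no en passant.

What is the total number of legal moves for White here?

White to move; king on a5.
In check: yes, from the black rook on a6.
Legal moves: none.
Count: 0.

0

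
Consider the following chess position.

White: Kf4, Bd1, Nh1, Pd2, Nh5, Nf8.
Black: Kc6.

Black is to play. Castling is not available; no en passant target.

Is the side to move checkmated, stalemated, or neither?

Black to move; black king on c6.
In check: no.
Legal moves for Black: Kc7, Kb7, Kd6, Kb6, Kd5, Kc5, Kb5.
Black has 7 legal moves and is not in check → neither.

neither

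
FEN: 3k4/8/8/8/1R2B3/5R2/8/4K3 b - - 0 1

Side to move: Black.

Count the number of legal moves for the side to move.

5

Black to move; king on d8.
In check: no.
Legal moves: Ke8, Kc8, Ke7, Kd7, Kc7.
Count: 5.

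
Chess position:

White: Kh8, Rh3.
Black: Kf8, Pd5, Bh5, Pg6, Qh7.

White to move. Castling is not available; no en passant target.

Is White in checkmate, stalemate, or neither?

White to move; white king on h8.
In check: yes, from the black queen on h7.
King squares — g7: attacked by Qh7; h7: available; g8: attacked by Qh7.
Legal moves for White: Kxh7.
White is in check but has 1 legal move → neither.

neither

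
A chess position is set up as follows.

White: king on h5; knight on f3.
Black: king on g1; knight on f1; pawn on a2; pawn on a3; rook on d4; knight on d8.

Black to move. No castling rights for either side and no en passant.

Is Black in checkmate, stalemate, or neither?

Black to move; black king on g1.
In check: yes, from the white knight on f3.
Legal moves for Black: Kg2, Kf2, Kh1.
Black is in check but has 3 legal moves → neither.

neither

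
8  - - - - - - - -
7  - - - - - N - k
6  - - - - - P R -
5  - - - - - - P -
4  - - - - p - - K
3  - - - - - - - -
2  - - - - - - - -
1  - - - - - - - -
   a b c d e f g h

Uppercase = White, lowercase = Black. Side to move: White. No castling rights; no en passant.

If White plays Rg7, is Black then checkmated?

After Rg7: black king on h7; in check: yes, from the white rook on g7.
King squares — g6: attacked by Rg7; h6: attacked by Pg5; g7: attacked by Pf6; g8: attacked by Rg7; h8: attacked by Nf7.
Black has no legal moves → checkmate.

yes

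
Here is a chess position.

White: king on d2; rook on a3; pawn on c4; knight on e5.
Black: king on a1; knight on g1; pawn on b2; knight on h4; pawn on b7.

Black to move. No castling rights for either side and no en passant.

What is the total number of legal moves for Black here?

Black to move; king on a1.
In check: yes, from the white rook on a3.
Legal moves: Kb1.
Count: 1.

1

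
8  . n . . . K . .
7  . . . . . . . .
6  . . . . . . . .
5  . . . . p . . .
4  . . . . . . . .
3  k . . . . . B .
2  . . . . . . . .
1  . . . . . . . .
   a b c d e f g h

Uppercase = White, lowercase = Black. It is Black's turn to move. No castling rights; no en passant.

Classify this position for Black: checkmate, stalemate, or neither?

neither

Black to move; black king on a3.
In check: no.
Legal moves for Black: Nd7+, Nc6, Na6, Kb4, Ka4, Kb3, Kb2, Ka2, e4.
Black has 9 legal moves and is not in check → neither.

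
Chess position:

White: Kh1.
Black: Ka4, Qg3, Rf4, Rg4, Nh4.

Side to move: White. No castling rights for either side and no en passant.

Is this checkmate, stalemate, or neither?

stalemate

White to move; white king on h1.
In check: no.
King squares — g1: attacked by Qg3; g2: attacked by Qg3; h2: attacked by Qg3.
Legal moves for White: none.
Not in check and no legal moves → stalemate.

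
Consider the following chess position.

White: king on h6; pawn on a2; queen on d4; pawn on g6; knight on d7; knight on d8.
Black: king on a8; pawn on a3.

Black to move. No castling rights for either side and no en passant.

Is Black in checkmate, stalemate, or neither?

stalemate

Black to move; black king on a8.
In check: no.
King squares — a7: attacked by Qd4; b7: attacked by Nd8; b8: attacked by Nd7.
Legal moves for Black: none.
Not in check and no legal moves → stalemate.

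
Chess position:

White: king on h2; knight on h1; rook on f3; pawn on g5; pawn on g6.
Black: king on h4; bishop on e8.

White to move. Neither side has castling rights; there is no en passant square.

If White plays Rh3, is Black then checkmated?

no

After Rh3: black king on h4; in check: yes, from the white rook on h3.
Black has 2 legal replies: Kxg5, Kg4.
In check but a legal move exists → not checkmate.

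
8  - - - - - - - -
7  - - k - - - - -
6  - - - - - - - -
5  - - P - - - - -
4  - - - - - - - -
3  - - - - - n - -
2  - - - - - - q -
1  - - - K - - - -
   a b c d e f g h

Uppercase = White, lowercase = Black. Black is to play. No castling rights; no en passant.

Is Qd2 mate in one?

yes

After Qd2: white king on d1; in check: yes, from the black queen on d2.
King squares — c1: attacked by Qd2; e1: attacked by Qd2; c2: attacked by Qd2; d2: attacked by Nf3; e2: attacked by Qd2.
White has no legal moves → checkmate.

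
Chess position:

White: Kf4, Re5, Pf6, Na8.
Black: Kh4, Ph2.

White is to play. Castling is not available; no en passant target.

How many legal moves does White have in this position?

White to move; king on f4.
In check: no.
Legal moves: Nc7, Nb6, Re8, Re7, Re6, Rh5+, Rg5, Rf5, Rd5, Rc5, Rb5, Ra5, Re4, Re3, Re2, Re1, Kf5, Ke4, Kf3, Ke3, f7.
Count: 21.

21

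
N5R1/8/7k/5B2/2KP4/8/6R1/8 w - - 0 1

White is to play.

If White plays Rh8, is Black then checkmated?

yes

After Rh8: black king on h6; in check: yes, from the white rook on h8.
King squares — g5: attacked by Rg2; h5: attacked by Rh8; g6: attacked by Rg2; g7: attacked by Rg2; h7: attacked by Bf5.
Black has no legal moves → checkmate.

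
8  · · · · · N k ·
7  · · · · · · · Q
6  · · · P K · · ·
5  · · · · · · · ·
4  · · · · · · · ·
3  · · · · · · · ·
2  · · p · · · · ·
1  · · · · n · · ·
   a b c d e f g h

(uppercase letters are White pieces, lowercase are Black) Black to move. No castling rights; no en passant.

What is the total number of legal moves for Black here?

1

Black to move; king on g8.
In check: yes, from the white queen on h7.
Legal moves: Kxf8.
Count: 1.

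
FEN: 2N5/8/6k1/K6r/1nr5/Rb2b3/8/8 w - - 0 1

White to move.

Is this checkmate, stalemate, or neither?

checkmate

White to move; white king on a5.
In check: yes, from the black rook on h5.
King squares — a4: attacked by Bb3; b4: attacked by Rc4; b5: attacked by Rh5; a6: attacked by Nb4; b6: attacked by Be3.
Legal moves for White: none.
In check with no legal moves → checkmate.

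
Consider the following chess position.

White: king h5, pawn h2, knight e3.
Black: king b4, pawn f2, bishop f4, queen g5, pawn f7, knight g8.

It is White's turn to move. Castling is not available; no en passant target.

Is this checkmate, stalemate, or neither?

White to move; white king on h5.
In check: yes, from the black queen on g5.
King squares — g4: attacked by Qg5; h4: attacked by Qg5; g5: attacked by Bf4; g6: attacked by Qg5; h6: attacked by Qg5.
Legal moves for White: none.
In check with no legal moves → checkmate.

checkmate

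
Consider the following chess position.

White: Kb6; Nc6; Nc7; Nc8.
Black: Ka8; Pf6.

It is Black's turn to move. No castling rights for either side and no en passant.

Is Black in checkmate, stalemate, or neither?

checkmate

Black to move; black king on a8.
In check: yes, from the white knight on c7.
King squares — a7: attacked by Kb6; b7: attacked by Kb6; b8: attacked by Nc6.
Legal moves for Black: none.
In check with no legal moves → checkmate.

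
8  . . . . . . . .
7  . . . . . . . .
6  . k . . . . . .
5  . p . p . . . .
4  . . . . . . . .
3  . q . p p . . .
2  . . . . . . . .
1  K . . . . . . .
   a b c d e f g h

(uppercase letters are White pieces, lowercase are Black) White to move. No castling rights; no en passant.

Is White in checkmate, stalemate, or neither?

White to move; white king on a1.
In check: no.
King squares — b1: attacked by Qb3; a2: attacked by Qb3; b2: attacked by Qb3.
Legal moves for White: none.
Not in check and no legal moves → stalemate.

stalemate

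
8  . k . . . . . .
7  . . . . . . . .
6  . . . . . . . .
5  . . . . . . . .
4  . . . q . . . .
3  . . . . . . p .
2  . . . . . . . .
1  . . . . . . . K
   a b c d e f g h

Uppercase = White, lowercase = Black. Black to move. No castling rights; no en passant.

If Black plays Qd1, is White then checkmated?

no

After Qd1: white king on h1; in check: yes, from the black queen on d1.
White has 1 legal reply: Kg2.
In check but a legal move exists → not checkmate.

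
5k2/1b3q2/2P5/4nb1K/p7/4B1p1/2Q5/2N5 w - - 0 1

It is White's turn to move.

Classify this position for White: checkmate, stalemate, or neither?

neither

White to move; white king on h5.
In check: yes, from the black queen on f7.
Legal moves for White: Kh6, Kg5, Kh4.
White is in check but has 3 legal moves → neither.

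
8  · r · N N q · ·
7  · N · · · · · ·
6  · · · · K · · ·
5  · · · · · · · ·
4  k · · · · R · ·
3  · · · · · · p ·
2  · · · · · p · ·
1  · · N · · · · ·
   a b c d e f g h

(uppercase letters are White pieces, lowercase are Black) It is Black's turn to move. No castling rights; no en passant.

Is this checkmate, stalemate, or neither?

Black to move; black king on a4.
In check: yes, from the white rook on f4.
King squares — a3: available; b3: attacked by Nc1; b4: attacked by Rf4; a5: attacked by Nb7; b5: available.
Legal moves for Black: Kb5, Ka3, Qxf4, Qb4.
Black is in check but has 4 legal moves → neither.

neither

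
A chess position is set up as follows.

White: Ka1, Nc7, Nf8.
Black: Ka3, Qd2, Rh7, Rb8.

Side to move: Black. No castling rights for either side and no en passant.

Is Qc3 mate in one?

After Qc3: white king on a1; in check: yes, from the black queen on c3.
King squares — b1: attacked by Rb8; a2: attacked by Ka3; b2: attacked by Ka3.
White has no legal moves → checkmate.

yes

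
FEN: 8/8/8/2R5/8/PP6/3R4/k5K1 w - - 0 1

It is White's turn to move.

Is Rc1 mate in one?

After Rc1: black king on a1; in check: yes, from the white rook on c1.
King squares — b1: attacked by Rc1; a2: attacked by Rd2; b2: attacked by Rd2.
Black has no legal moves → checkmate.

yes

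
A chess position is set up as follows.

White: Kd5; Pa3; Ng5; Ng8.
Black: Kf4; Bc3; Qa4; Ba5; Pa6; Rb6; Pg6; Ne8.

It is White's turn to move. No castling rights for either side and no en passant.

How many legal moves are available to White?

10

White to move; king on d5.
In check: no.
Legal moves: Ne7, Nh6, Nf6, Nh7, Nf7, Ne6+, Ne4, Nh3+, Nf3, Kc5.
Count: 10.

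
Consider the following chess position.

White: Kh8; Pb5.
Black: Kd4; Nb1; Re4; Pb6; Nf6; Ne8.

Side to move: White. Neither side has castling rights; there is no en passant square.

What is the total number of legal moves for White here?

0

White to move; king on h8.
In check: no.
Legal moves: none.
Count: 0.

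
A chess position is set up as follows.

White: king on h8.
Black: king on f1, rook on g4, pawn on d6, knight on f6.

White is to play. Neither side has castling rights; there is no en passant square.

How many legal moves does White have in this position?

0

White to move; king on h8.
In check: no.
Legal moves: none.
Count: 0.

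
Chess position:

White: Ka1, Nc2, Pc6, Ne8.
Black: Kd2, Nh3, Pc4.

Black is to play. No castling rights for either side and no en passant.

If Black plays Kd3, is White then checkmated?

After Kd3: white king on a1; in check: no.
White is not in check, so this cannot be checkmate.

no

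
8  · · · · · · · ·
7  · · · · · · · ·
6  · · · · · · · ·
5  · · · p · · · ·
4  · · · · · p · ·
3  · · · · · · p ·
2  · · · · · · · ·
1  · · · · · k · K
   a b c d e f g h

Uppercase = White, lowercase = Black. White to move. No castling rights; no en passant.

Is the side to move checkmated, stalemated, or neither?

stalemate

White to move; white king on h1.
In check: no.
King squares — g1: attacked by Kf1; g2: attacked by Kf1; h2: attacked by Pg3.
Legal moves for White: none.
Not in check and no legal moves → stalemate.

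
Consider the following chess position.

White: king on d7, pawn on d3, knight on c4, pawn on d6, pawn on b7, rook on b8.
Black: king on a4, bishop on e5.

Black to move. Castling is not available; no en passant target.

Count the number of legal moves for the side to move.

14

Black to move; king on a4.
In check: no.
Legal moves: Bh8, Bg7, Bf6, Bxd6, Bf4, Bd4, Bg3, Bc3, Bh2, Bb2, Ba1, Kb5, Kb4, Kb3.
Count: 14.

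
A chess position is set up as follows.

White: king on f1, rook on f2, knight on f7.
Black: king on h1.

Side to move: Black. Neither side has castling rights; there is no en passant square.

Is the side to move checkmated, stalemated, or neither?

Black to move; black king on h1.
In check: no.
King squares — g1: attacked by Kf1; g2: attacked by Kf1; h2: attacked by Rf2.
Legal moves for Black: none.
Not in check and no legal moves → stalemate.

stalemate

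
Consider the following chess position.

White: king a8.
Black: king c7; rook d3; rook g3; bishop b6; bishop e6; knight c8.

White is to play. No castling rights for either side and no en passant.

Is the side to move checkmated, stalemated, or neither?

White to move; white king on a8.
In check: no.
King squares — a7: attacked by Bb6; b7: attacked by Kc7; b8: attacked by Kc7.
Legal moves for White: none.
Not in check and no legal moves → stalemate.

stalemate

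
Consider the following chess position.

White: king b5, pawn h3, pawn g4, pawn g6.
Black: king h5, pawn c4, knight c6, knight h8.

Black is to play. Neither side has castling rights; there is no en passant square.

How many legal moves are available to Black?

Black to move; king on h5.
In check: yes, from the white pawn on g4.
Legal moves: Kh6, Kxg6, Kg5, Kh4.
Count: 4.

4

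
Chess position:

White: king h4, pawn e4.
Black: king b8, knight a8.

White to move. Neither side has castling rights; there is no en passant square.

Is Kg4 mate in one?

no

After Kg4: black king on b8; in check: no.
Black is not in check, so this cannot be checkmate.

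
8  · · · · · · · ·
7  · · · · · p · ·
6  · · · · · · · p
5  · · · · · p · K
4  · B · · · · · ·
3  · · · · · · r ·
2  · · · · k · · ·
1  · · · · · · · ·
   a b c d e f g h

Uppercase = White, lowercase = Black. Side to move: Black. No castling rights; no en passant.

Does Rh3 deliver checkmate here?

After Rh3: white king on h5; in check: yes, from the black rook on h3.
King squares — g4: attacked by Pf5; h4: attacked by Rh3; g5: attacked by Ph6; g6: attacked by Pf7; h6: attacked by Rh3.
White has no legal moves → checkmate.

yes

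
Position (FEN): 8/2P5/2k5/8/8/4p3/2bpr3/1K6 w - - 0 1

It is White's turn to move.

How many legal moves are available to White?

White to move; king on b1.
In check: yes, from the black bishop on c2.
Legal moves: Kxc2, Kb2, Ka2, Ka1.
Count: 4.

4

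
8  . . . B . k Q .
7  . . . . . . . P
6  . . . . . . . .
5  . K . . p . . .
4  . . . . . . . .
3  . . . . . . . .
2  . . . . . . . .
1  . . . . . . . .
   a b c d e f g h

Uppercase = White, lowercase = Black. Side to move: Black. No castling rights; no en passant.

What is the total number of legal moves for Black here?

Black to move; king on f8.
In check: yes, from the white queen on g8.
Legal moves: none.
Count: 0.

0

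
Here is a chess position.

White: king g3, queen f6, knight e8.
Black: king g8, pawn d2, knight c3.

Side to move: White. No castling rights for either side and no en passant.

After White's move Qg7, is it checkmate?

After Qg7: black king on g8; in check: yes, from the white queen on g7.
King squares — f7: attacked by Qg7; g7: attacked by Ne8; h7: attacked by Qg7; f8: attacked by Qg7; h8: attacked by Qg7.
Black has no legal moves → checkmate.

yes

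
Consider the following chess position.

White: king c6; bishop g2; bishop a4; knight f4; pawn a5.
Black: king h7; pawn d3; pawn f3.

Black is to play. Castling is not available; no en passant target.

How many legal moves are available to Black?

Black to move; king on h7.
In check: no.
Legal moves: Kh8, Kg8, Kg7, Kh6, fxg2, f2, d2.
Count: 7.

7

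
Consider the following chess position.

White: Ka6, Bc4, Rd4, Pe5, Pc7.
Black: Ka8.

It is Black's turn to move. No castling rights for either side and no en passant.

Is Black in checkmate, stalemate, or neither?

stalemate

Black to move; black king on a8.
In check: no.
King squares — a7: attacked by Ka6; b7: attacked by Ka6; b8: attacked by Pc7.
Legal moves for Black: none.
Not in check and no legal moves → stalemate.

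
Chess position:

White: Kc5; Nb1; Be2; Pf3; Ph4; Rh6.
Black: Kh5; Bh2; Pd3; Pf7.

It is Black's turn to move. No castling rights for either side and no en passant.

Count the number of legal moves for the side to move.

Black to move; king on h5.
In check: yes, from the white rook on h6.
Legal moves: Kxh6.
Count: 1.

1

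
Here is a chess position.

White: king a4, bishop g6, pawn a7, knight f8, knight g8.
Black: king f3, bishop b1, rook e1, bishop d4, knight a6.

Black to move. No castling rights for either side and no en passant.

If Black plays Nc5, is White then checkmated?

After Nc5: white king on a4; in check: yes, from the black knight on c5.
White has 4 legal replies: Kb5, Ka5, Kb4, Ka3.
In check but a legal move exists → not checkmate.

no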